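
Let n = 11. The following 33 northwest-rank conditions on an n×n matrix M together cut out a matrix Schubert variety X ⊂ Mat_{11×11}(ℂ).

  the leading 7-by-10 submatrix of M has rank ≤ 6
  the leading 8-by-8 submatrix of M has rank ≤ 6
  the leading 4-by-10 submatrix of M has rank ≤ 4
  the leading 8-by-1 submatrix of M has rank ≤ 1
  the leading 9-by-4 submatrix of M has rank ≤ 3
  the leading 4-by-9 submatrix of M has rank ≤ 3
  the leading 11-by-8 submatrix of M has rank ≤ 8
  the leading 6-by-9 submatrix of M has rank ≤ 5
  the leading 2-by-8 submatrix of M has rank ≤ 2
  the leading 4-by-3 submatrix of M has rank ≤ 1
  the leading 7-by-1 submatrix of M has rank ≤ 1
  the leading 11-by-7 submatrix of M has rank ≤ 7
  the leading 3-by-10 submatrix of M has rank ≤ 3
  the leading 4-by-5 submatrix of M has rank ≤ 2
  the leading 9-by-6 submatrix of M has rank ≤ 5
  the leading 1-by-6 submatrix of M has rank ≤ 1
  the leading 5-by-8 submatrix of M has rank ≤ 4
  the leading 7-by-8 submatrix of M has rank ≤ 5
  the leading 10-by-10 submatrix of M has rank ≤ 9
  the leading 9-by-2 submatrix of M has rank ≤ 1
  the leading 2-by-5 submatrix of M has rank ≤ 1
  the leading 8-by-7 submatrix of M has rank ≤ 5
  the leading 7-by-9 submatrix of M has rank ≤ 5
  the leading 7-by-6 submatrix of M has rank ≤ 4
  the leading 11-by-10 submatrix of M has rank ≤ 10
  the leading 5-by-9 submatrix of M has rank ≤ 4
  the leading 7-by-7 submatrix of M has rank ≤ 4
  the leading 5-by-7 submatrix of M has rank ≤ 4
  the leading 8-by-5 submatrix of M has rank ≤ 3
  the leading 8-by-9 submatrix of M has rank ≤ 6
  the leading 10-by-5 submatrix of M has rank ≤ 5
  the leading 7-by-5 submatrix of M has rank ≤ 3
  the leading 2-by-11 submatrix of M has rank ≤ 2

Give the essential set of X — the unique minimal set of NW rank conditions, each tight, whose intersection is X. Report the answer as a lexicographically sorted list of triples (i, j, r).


Reconstructing r_w from the 33 given conditions:

  1 1 1 1 1 1 1 1 1 1 1
  1 1 1 1 1 2 2 2 2 2 2
  1 1 1 2 2 3 3 3 3 3 3
  1 1 1 2 2 3 3 3 3 4 4
  1 1 2 3 3 4 4 4 4 5 5
  1 1 2 3 3 4 4 5 5 6 6
  1 1 2 3 3 4 4 5 5 6 7
  1 1 2 3 3 4 5 6 6 7 8
  1 1 2 3 4 5 6 7 7 8 9
  1 2 3 4 5 6 7 8 8 9 10
  1 2 3 4 5 6 7 8 9 10 11

so w = (1, 6, 4, 10, 3, 8, 11, 7, 5, 2, 9).

8 SE-corners of the 23-cell Rothe diagram give Ess(w):

[(2, 5, 1), (4, 3, 1), (4, 5, 2), (4, 9, 3), (7, 7, 4), (7, 9, 5), (8, 5, 3), (9, 2, 1)]


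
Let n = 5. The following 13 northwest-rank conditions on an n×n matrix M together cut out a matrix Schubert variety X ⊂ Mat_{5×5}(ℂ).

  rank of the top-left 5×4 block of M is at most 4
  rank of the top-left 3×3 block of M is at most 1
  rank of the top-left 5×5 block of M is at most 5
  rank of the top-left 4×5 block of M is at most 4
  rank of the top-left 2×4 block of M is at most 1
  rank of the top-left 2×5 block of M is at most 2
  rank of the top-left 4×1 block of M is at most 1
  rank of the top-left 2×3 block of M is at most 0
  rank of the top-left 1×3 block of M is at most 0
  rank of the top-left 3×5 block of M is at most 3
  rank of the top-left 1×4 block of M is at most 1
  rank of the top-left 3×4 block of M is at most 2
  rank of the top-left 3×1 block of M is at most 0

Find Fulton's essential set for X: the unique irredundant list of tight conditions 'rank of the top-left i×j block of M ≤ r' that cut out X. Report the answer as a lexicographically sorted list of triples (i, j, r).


Recovering R(i,j) via the rank-extension bound from the 13 conditions:

  row 1: 0 0 0 1 1
  row 2: 0 0 0 1 2
  row 3: 0 1 1 2 3
  row 4: 1 2 2 3 4
  row 5: 1 2 3 4 5

second differences of R give the permutation w = (4, 5, 2, 1, 3).

D(w) has 7 cells with 2 SE-corners; essential set:

[(2, 3, 0), (3, 1, 0)]


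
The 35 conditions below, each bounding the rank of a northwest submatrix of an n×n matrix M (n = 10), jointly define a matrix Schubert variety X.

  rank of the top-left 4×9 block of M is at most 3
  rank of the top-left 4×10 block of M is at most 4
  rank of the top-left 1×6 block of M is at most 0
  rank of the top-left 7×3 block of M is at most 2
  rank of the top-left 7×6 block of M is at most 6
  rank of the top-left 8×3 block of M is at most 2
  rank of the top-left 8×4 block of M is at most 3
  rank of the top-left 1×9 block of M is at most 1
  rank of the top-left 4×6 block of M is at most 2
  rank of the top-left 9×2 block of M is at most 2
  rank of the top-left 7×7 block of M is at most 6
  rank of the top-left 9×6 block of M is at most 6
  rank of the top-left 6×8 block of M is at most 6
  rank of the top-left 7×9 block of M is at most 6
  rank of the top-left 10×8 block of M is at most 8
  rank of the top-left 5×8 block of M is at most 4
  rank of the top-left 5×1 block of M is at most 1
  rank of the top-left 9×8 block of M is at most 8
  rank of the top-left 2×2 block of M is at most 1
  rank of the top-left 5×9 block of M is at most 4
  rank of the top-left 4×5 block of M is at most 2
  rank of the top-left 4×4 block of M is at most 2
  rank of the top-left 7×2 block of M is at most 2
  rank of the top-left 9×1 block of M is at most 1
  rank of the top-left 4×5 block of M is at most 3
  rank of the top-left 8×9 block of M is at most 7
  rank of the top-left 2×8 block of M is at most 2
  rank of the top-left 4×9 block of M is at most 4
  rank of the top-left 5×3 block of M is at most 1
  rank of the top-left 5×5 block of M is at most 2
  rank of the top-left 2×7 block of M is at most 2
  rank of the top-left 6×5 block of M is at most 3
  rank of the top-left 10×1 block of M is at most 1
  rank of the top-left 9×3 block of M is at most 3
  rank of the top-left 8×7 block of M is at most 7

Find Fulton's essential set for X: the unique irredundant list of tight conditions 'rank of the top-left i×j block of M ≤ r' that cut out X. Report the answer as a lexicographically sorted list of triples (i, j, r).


Recovering R(i,j) via the rank-extension bound from the 35 conditions:

  R[1]: 0, 0, 0, 0, 0, 0, 1, 1, 1, 1
  R[2]: 1, 1, 1, 1, 1, 1, 2, 2, 2, 2
  R[3]: 1, 1, 1, 2, 2, 2, 3, 3, 3, 3
  R[4]: 1, 1, 1, 2, 2, 2, 3, 3, 3, 4
  R[5]: 1, 1, 1, 2, 2, 3, 4, 4, 4, 5
  R[6]: 1, 2, 2, 3, 3, 4, 5, 5, 5, 6
  R[7]: 1, 2, 2, 3, 4, 5, 6, 6, 6, 7
  R[8]: 1, 2, 2, 3, 4, 5, 6, 7, 7, 8
  R[9]: 1, 2, 3, 4, 5, 6, 7, 8, 8, 9
  R[10]: 1, 2, 3, 4, 5, 6, 7, 8, 9, 10

giving w = (7, 1, 4, 10, 6, 2, 5, 8, 3, 9) via Δ²R.

Fulton essential set (6 of the 19 Rothe cells):

[(1, 6, 0), (4, 6, 2), (4, 9, 3), (5, 3, 1), (5, 5, 2), (8, 3, 2)]


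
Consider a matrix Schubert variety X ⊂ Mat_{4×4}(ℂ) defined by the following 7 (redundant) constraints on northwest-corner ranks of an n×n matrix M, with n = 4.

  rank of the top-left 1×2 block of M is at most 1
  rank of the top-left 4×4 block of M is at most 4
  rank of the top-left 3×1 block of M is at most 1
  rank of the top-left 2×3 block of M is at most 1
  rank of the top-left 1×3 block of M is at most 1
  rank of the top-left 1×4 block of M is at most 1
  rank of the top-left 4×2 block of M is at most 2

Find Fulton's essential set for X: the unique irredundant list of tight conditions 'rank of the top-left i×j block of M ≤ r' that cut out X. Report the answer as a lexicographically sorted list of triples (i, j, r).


Computing R[i][j] = min implied NW-rank bound (n=4, 7 conditions):

  row 1: 1 | 1 | 1 | 1
  row 2: 1 | 1 | 1 | 2
  row 3: 1 | 2 | 2 | 3
  row 4: 1 | 2 | 3 | 4

second differences of R give the permutation w = (1, 4, 2, 3).

Fulton essential set (1 of the 2 Rothe cells):

[(2, 3, 1)]


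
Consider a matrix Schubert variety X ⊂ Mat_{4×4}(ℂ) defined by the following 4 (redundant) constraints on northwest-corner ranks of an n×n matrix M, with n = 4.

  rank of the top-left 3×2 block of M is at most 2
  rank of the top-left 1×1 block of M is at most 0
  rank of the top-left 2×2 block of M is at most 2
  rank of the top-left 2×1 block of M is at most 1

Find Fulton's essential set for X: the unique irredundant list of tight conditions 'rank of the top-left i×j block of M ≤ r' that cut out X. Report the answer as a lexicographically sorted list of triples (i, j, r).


Propagating the 4 rank bounds to every northwest block:

  i=1: 0, 1, 1, 1
  i=2: 1, 2, 2, 2
  i=3: 1, 2, 3, 3
  i=4: 1, 2, 3, 4

second differences of R give the permutation w = (2, 1, 3, 4).

Fulton essential set (the sole Rothe cell):

[(1, 1, 0)]


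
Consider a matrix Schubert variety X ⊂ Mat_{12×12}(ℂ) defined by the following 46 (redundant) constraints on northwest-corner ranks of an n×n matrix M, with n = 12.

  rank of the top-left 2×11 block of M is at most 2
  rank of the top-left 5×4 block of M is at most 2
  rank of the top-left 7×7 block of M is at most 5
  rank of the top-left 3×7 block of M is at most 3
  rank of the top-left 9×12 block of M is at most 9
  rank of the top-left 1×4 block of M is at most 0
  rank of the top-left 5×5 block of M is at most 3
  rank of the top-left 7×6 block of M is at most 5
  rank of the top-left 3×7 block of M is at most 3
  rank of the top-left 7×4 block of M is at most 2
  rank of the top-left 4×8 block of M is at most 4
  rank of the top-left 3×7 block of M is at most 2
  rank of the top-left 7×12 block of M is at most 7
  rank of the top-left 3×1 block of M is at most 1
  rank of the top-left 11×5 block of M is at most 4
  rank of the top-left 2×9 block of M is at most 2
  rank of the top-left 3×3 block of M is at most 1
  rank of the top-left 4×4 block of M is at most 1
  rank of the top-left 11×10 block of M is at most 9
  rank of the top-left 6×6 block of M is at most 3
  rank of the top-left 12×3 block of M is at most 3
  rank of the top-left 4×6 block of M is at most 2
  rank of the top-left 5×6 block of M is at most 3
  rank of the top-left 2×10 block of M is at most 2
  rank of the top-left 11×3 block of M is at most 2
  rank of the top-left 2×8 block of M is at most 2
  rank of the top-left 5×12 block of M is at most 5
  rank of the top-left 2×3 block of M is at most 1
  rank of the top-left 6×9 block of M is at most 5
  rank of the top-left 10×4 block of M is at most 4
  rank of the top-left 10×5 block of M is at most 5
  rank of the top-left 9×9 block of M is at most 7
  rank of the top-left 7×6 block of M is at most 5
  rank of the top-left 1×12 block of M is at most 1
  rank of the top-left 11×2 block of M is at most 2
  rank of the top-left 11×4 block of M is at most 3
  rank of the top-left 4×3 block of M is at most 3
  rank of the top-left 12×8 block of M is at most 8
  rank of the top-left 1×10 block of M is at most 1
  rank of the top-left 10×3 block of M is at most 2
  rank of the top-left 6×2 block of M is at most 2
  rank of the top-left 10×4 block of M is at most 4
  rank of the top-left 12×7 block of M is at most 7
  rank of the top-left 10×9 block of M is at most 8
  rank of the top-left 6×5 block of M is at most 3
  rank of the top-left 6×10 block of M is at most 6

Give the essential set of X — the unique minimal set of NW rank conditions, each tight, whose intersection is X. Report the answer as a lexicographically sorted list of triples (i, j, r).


Computing R[i][j] = min implied NW-rank bound (n=12, 46 conditions):

  0  0  0  0  1  1  1  1  1  1  1  1
  1  1  1  1  2  2  2  2  2  2  2  2
  1  1  1  1  2  2  2  3  3  3  3  3
  1  1  1  1  2  2  3  4  4  4  4  4
  1  2  2  2  3  3  4  5  5  5  5  5
  1  2  2  2  3  3  4  5  5  6  6  6
  1  2  2  2  3  4  5  6  6  7  7  7
  1  2  2  3  4  5  6  7  7  8  8  8
  1  2  2  3  4  5  6  7  7  8  9  9
  1  2  2  3  4  5  6  7  8  9  10  10
  1  2  2  3  4  5  6  7  8  9  10  11
  1  2  3  4  5  6  7  8  9  10  11  12

giving w = (5, 1, 8, 7, 2, 10, 6, 4, 11, 9, 12, 3) via Δ²R.

ℓ(w)=24; the 9 essential cells (i,j,r):

[(1, 4, 0), (3, 7, 2), (4, 4, 1), (4, 6, 2), (6, 6, 3), (6, 9, 5), (7, 4, 2), (9, 9, 7), (11, 3, 2)]


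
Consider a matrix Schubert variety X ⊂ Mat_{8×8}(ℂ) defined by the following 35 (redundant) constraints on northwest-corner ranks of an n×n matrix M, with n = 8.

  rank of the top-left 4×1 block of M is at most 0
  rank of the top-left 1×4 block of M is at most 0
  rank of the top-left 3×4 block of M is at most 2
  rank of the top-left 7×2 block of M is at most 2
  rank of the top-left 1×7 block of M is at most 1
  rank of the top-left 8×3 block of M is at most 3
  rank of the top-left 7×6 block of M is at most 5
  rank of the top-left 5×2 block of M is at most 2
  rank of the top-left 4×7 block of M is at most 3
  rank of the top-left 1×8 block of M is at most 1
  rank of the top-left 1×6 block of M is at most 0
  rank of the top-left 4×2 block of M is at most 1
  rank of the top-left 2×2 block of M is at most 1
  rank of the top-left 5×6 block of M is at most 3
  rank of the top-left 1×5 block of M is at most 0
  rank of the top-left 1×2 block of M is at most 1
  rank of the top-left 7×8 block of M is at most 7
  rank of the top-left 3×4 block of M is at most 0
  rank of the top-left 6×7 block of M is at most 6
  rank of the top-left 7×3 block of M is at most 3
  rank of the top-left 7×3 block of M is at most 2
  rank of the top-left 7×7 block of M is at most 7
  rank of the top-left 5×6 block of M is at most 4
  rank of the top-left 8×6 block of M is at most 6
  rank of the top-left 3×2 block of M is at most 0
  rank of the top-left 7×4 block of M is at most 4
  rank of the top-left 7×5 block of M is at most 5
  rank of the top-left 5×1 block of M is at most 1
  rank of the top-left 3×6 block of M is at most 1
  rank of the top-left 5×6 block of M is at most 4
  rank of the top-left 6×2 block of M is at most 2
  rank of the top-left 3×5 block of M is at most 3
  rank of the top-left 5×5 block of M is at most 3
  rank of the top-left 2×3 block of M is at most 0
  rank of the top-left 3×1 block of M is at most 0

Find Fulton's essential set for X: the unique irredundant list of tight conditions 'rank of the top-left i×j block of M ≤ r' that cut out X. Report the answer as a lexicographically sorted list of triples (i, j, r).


Computing R[i][j] = min implied NW-rank bound (n=8, 35 conditions):

  R[1]: 0, 0, 0, 0, 0, 0, 1, 1
  R[2]: 0, 0, 0, 0, 1, 1, 2, 2
  R[3]: 0, 0, 0, 0, 1, 1, 2, 3
  R[4]: 0, 1, 1, 1, 2, 2, 3, 4
  R[5]: 1, 2, 2, 2, 3, 3, 4, 5
  R[6]: 1, 2, 2, 3, 4, 4, 5, 6
  R[7]: 1, 2, 2, 3, 4, 5, 6, 7
  R[8]: 1, 2, 3, 4, 5, 6, 7, 8

the unique w with this rank table is (7, 5, 8, 2, 1, 4, 6, 3).

|D(w)|=18, |Ess(w)|=5:

[(1, 6, 0), (3, 4, 0), (3, 6, 1), (4, 1, 0), (7, 3, 2)]


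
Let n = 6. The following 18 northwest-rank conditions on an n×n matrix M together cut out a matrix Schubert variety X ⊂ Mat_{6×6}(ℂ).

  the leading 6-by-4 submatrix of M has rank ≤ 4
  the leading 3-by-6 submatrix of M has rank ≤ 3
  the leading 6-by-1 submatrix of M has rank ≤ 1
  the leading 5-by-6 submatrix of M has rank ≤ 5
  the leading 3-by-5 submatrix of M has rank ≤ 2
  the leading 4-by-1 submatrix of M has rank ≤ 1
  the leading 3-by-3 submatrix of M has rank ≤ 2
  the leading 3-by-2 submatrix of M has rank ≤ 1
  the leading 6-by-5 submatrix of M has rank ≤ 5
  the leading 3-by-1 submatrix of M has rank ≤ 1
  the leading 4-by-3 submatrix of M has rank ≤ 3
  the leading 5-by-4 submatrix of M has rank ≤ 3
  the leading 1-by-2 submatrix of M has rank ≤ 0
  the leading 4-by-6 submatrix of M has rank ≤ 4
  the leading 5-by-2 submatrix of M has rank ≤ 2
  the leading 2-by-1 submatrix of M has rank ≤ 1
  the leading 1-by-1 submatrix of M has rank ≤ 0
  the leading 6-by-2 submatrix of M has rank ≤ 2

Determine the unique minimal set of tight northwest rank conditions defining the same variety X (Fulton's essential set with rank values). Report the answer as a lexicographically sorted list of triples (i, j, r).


Recovering R(i,j) via the rank-extension bound from the 18 conditions:

  R[1]: 0, 0, 1, 1, 1, 1
  R[2]: 1, 1, 2, 2, 2, 2
  R[3]: 1, 1, 2, 2, 2, 3
  R[4]: 1, 2, 3, 3, 3, 4
  R[5]: 1, 2, 3, 3, 4, 5
  R[6]: 1, 2, 3, 4, 5, 6

reading off 1-entries of Δ²R: w = (3, 1, 6, 2, 5, 4).

4 SE-corners of the 6-cell Rothe diagram give Ess(w):

[(1, 2, 0), (3, 2, 1), (3, 5, 2), (5, 4, 3)]


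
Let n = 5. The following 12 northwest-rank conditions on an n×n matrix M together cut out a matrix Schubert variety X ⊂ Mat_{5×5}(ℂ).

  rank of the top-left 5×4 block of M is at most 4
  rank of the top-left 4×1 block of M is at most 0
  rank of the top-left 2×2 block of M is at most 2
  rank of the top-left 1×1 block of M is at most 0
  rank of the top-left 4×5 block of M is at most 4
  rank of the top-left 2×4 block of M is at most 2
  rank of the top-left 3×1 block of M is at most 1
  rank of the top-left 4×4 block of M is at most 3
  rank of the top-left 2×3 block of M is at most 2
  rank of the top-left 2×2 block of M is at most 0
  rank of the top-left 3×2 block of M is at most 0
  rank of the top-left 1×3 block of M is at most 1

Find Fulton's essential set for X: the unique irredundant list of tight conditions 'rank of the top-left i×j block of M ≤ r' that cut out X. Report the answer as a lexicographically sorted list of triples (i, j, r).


Propagating the 12 rank bounds to every northwest block:

  i=1: 0 | 0 | 1 | 1 | 1
  i=2: 0 | 0 | 1 | 2 | 2
  i=3: 0 | 0 | 1 | 2 | 3
  i=4: 0 | 1 | 2 | 3 | 4
  i=5: 1 | 2 | 3 | 4 | 5

hence w(1..5) = (3, 4, 5, 2, 1).

Rothe diagram D(w) (7 cells), 2 SE-corners (essential conditions):

[(3, 2, 0), (4, 1, 0)]


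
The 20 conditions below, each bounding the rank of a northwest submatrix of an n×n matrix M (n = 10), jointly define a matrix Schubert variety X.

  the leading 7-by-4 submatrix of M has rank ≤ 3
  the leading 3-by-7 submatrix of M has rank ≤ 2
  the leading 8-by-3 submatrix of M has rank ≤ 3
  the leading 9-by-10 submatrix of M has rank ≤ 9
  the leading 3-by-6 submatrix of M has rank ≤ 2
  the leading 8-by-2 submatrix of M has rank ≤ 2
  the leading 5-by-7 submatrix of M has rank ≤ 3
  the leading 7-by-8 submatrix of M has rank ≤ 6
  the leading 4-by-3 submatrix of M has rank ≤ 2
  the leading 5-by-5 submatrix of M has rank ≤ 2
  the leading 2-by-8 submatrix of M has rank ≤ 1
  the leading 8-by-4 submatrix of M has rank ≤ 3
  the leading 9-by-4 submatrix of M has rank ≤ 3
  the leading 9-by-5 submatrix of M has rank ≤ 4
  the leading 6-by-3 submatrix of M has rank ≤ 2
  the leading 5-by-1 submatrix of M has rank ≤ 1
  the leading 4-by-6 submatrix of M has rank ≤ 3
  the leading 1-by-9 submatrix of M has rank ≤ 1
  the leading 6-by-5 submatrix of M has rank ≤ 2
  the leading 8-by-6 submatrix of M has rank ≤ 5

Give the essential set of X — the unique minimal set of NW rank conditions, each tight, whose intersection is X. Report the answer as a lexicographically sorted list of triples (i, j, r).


Rank table r_w(10×10) implied by the 20 constraints:

  i=1: 1 1 1 1 1 1 1 1 1 1
  i=2: 1 1 1 1 1 1 1 1 2 2
  i=3: 1 2 2 2 2 2 2 2 3 3
  i=4: 1 2 2 2 2 3 3 3 4 4
  i=5: 1 2 2 2 2 3 3 4 5 5
  i=6: 1 2 2 2 2 3 4 5 6 6
  i=7: 1 2 3 3 3 4 5 6 7 7
  i=8: 1 2 3 3 4 5 6 7 8 8
  i=9: 1 2 3 3 4 5 6 7 8 9
  i=10: 1 2 3 4 5 6 7 8 9 10

giving w = (1, 9, 2, 6, 8, 7, 3, 5, 10, 4) via Δ²R.

Fulton essential set (4 of the 19 Rothe cells):

[(2, 8, 1), (5, 7, 3), (6, 5, 2), (9, 4, 3)]


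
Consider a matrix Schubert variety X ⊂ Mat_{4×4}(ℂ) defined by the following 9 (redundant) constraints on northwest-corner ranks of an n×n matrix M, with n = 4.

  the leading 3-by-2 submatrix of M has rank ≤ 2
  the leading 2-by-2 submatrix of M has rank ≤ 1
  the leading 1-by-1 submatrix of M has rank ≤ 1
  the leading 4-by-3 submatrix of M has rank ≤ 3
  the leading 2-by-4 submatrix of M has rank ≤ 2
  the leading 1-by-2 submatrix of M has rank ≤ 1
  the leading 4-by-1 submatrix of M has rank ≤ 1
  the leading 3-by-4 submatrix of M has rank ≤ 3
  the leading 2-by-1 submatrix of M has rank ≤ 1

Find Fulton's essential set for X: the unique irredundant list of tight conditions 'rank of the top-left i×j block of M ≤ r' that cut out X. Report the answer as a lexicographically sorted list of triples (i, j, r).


The tightest implied rank at each (i,j), from the 9 conditions:

  R[1]: 1  1  1  1
  R[2]: 1  1  2  2
  R[3]: 1  2  3  3
  R[4]: 1  2  3  4

the unique w with this rank table is (1, 3, 2, 4).

D(w) has 1 cell with 1 SE-corner; essential set:

[(2, 2, 1)]


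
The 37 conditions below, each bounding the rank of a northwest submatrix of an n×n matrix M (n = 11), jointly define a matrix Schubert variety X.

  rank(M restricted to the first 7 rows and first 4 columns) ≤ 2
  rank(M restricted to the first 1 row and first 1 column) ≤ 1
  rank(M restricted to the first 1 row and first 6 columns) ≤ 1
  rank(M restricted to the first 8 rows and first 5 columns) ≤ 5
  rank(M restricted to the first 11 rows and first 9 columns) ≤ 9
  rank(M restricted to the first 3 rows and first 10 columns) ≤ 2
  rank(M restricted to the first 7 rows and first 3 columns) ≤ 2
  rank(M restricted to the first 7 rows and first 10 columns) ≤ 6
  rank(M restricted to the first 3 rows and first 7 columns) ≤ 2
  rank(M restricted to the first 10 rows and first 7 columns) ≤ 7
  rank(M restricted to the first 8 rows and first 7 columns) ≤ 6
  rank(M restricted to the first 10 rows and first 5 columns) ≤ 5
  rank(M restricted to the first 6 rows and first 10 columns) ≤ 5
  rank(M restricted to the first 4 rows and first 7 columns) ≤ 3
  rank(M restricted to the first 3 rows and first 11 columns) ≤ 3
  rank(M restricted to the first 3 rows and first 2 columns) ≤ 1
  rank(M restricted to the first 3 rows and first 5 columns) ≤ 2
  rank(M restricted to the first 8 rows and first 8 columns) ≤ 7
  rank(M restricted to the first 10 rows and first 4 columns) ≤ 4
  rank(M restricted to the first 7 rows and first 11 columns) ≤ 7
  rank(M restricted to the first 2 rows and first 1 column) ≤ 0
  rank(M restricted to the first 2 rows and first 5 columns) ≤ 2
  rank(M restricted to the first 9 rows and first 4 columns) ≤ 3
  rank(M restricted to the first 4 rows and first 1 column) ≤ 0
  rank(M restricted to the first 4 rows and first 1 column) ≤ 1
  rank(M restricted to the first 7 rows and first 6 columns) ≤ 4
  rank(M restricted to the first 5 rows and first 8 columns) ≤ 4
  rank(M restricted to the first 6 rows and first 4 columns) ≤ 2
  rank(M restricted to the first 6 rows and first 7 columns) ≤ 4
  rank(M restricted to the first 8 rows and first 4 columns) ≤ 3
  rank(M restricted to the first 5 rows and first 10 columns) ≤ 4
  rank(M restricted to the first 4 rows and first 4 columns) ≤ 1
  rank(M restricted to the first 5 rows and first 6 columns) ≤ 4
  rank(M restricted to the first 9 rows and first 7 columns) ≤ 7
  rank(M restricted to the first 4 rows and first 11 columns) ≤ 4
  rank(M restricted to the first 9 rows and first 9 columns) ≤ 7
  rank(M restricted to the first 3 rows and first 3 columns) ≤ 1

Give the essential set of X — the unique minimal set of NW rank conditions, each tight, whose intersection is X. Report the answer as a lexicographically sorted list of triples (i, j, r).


Reconstructing r_w from the 37 given conditions:

  0 1 1 1 1 1 1 1 1 1 1
  0 1 1 1 2 2 2 2 2 2 2
  0 1 1 1 2 2 2 2 2 2 3
  0 1 1 1 2 3 3 3 3 3 4
  1 2 2 2 3 4 4 4 4 4 5
  1 2 2 2 3 4 4 5 5 5 6
  1 2 2 2 3 4 5 6 6 6 7
  1 2 3 3 4 5 6 7 7 7 8
  1 2 3 3 4 5 6 7 7 8 9
  1 2 3 4 5 6 7 8 8 9 10
  1 2 3 4 5 6 7 8 9 10 11

giving w = (2, 5, 11, 6, 1, 8, 7, 3, 10, 4, 9) via Δ²R.

Fulton essential set (7 of the 22 Rothe cells):

[(3, 10, 2), (4, 1, 0), (4, 4, 1), (6, 7, 4), (7, 4, 2), (9, 4, 3), (9, 9, 7)]


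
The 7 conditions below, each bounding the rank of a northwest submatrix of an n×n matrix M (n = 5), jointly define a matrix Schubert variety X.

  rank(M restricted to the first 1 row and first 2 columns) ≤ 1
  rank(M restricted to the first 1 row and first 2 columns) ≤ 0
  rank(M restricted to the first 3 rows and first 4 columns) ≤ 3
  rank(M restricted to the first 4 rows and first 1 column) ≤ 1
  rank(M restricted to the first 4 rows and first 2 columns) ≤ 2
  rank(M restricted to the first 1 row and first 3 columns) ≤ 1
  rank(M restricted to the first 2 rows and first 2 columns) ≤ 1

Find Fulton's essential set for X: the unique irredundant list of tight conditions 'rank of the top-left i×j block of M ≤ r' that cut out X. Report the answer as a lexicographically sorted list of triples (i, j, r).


The tightest implied rank at each (i,j), from the 7 conditions:

  i=1: 0, 0, 1, 1, 1
  i=2: 1, 1, 2, 2, 2
  i=3: 1, 2, 3, 3, 3
  i=4: 1, 2, 3, 4, 4
  i=5: 1, 2, 3, 4, 5

second differences of R give the permutation w = (3, 1, 2, 4, 5).

|D(w)|=2, |Ess(w)|=1:

[(1, 2, 0)]


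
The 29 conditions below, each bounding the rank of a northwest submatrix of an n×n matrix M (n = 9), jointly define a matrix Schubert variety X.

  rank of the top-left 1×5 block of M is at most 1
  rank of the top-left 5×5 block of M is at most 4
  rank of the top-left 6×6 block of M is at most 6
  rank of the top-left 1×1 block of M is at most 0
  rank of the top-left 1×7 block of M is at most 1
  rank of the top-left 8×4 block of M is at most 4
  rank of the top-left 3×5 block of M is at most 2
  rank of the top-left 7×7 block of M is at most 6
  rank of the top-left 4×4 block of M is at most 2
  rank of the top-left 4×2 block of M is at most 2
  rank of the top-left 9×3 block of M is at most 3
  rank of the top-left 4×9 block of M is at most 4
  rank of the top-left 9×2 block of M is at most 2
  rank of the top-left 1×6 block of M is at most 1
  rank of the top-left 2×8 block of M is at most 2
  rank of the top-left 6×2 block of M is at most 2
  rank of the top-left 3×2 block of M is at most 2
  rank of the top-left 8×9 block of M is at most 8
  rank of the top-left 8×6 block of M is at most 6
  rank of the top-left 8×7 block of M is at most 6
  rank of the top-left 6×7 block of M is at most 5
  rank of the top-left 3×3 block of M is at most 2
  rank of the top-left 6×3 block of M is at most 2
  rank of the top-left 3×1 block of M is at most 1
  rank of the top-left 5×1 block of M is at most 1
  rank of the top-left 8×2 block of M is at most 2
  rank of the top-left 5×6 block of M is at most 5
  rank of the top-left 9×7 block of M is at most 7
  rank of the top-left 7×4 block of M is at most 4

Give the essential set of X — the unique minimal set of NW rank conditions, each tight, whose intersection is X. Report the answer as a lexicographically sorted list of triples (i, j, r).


Reconstructing r_w from the 29 given conditions:

  R[1]: 0, 1, 1, 1, 1, 1, 1, 1, 1
  R[2]: 1, 2, 2, 2, 2, 2, 2, 2, 2
  R[3]: 1, 2, 2, 2, 2, 3, 3, 3, 3
  R[4]: 1, 2, 2, 2, 3, 4, 4, 4, 4
  R[5]: 1, 2, 2, 3, 4, 5, 5, 5, 5
  R[6]: 1, 2, 2, 3, 4, 5, 5, 6, 6
  R[7]: 1, 2, 3, 4, 5, 6, 6, 7, 7
  R[8]: 1, 2, 3, 4, 5, 6, 6, 7, 8
  R[9]: 1, 2, 3, 4, 5, 6, 7, 8, 9

second differences of R give the permutation w = (2, 1, 6, 5, 4, 8, 3, 9, 7).

ℓ(w)=10; the 6 essential cells (i,j,r):

[(1, 1, 0), (3, 5, 2), (4, 4, 2), (6, 3, 2), (6, 7, 5), (8, 7, 6)]


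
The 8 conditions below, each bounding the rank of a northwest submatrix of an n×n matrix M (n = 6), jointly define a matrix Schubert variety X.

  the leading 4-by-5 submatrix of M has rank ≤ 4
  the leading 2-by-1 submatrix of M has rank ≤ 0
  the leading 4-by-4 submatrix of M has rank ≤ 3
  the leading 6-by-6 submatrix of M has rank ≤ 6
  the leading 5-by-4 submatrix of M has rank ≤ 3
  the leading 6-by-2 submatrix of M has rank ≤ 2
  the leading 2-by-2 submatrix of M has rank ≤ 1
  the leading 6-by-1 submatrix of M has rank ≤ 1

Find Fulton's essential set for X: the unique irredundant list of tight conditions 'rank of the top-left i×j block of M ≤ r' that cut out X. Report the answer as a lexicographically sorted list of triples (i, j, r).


Rank table r_w(6×6) implied by the 8 constraints:

  row 1: 0 1 1 1 1 1
  row 2: 0 1 2 2 2 2
  row 3: 1 2 3 3 3 3
  row 4: 1 2 3 3 4 4
  row 5: 1 2 3 3 4 5
  row 6: 1 2 3 4 5 6

so w = (2, 3, 1, 5, 6, 4).

Rothe diagram D(w) (4 cells), 2 SE-corners (essential conditions):

[(2, 1, 0), (5, 4, 3)]


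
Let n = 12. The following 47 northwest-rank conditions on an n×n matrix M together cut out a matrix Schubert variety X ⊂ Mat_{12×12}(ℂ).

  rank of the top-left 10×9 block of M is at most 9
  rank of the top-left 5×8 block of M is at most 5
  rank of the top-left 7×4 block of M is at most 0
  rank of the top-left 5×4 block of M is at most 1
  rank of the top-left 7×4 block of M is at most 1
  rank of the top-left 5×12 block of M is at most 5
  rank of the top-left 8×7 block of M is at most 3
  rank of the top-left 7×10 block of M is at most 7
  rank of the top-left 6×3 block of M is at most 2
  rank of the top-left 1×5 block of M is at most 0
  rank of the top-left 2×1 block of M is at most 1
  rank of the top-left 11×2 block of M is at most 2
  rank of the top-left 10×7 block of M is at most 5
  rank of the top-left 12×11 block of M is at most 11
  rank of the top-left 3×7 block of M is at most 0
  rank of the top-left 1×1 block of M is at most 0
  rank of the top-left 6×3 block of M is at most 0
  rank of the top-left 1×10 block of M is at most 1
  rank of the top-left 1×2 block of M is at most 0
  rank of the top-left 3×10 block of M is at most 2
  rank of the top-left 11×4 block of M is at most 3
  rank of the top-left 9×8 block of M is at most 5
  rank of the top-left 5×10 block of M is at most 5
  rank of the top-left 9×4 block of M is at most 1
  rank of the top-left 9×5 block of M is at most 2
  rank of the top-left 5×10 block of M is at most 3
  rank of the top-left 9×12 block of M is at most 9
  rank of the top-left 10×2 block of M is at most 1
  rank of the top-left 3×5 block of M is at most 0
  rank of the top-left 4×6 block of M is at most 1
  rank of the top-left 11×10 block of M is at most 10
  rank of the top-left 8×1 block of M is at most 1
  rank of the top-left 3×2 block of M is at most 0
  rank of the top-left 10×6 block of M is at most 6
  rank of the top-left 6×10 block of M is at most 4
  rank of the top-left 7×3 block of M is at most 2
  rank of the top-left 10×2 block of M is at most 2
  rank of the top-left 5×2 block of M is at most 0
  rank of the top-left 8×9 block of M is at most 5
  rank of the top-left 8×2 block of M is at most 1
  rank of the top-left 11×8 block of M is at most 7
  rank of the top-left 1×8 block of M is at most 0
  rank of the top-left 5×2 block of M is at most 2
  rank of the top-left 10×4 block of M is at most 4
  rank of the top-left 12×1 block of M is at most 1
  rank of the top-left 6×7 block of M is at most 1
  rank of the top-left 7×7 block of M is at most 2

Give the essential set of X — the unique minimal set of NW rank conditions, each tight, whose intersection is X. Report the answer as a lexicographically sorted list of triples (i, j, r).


The tightest implied rank at each (i,j), from the 47 conditions:

  row 1: 0 | 0 | 0 | 0 | 0 | 0 | 0 | 0 | 1 | 1 | 1 | 1
  row 2: 0 | 0 | 0 | 0 | 0 | 0 | 0 | 1 | 2 | 2 | 2 | 2
  row 3: 0 | 0 | 0 | 0 | 0 | 0 | 0 | 1 | 2 | 2 | 3 | 3
  row 4: 0 | 0 | 0 | 0 | 1 | 1 | 1 | 2 | 3 | 3 | 4 | 4
  row 5: 0 | 0 | 0 | 0 | 1 | 1 | 1 | 2 | 3 | 3 | 4 | 5
  row 6: 0 | 0 | 0 | 0 | 1 | 1 | 1 | 2 | 3 | 4 | 5 | 6
  row 7: 0 | 0 | 0 | 0 | 1 | 2 | 2 | 3 | 4 | 5 | 6 | 7
  row 8: 1 | 1 | 1 | 1 | 2 | 3 | 3 | 4 | 5 | 6 | 7 | 8
  row 9: 1 | 1 | 1 | 1 | 2 | 3 | 4 | 5 | 6 | 7 | 8 | 9
  row 10: 1 | 1 | 2 | 2 | 3 | 4 | 5 | 6 | 7 | 8 | 9 | 10
  row 11: 1 | 2 | 3 | 3 | 4 | 5 | 6 | 7 | 8 | 9 | 10 | 11
  row 12: 1 | 2 | 3 | 4 | 5 | 6 | 7 | 8 | 9 | 10 | 11 | 12

giving w = (9, 8, 11, 5, 12, 10, 6, 1, 7, 3, 2, 4) via Δ²R.

ℓ(w)=48; the 8 essential cells (i,j,r):

[(1, 8, 0), (3, 7, 0), (3, 10, 2), (5, 10, 3), (6, 7, 1), (7, 4, 0), (9, 4, 1), (10, 2, 1)]


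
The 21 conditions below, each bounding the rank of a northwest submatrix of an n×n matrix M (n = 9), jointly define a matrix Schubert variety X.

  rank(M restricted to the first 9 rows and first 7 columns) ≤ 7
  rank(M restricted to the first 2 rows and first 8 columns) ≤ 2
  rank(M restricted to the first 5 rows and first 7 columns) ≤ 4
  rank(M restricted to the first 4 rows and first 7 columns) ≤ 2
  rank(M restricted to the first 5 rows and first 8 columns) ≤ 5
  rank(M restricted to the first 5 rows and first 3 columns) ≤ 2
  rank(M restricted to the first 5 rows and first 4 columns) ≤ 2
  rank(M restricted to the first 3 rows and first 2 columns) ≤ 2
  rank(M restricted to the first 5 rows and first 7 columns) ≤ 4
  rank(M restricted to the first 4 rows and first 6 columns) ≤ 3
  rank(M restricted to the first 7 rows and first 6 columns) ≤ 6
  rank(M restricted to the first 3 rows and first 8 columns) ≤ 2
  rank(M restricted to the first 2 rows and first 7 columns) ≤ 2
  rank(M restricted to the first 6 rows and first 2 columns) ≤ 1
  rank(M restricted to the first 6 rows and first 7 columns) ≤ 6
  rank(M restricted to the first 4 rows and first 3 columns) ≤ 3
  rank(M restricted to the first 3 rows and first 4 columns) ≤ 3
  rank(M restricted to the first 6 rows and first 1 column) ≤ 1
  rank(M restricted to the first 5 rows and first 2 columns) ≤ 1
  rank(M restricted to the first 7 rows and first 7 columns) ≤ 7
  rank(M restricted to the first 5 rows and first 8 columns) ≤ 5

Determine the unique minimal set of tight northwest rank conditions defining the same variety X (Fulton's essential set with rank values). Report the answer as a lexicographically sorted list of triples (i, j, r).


Reconstructing r_w from the 21 given conditions:

  row 1: 1, 1, 1, 1, 1, 1, 1, 1, 1
  row 2: 1, 1, 2, 2, 2, 2, 2, 2, 2
  row 3: 1, 1, 2, 2, 2, 2, 2, 2, 3
  row 4: 1, 1, 2, 2, 2, 2, 2, 3, 4
  row 5: 1, 1, 2, 2, 3, 3, 3, 4, 5
  row 6: 1, 1, 2, 3, 4, 4, 4, 5, 6
  row 7: 1, 2, 3, 4, 5, 5, 5, 6, 7
  row 8: 1, 2, 3, 4, 5, 6, 6, 7, 8
  row 9: 1, 2, 3, 4, 5, 6, 7, 8, 9

so w = (1, 3, 9, 8, 5, 4, 2, 6, 7).

|D(w)|=15, |Ess(w)|=4:

[(3, 8, 2), (4, 7, 2), (5, 4, 2), (6, 2, 1)]


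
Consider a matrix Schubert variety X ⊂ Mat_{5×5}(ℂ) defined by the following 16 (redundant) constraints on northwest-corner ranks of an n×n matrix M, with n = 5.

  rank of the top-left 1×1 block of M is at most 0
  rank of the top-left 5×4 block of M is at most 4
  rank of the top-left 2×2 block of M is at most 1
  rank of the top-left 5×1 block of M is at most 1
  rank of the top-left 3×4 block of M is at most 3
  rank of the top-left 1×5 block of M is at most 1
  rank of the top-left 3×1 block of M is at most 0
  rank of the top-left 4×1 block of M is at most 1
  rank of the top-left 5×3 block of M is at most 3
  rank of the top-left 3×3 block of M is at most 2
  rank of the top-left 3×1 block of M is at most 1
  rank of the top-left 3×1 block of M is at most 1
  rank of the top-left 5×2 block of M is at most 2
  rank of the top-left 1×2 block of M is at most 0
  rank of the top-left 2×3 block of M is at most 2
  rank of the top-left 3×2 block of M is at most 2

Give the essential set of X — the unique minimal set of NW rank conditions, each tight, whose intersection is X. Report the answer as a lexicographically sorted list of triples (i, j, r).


Rank table r_w(5×5) implied by the 16 constraints:

  0 | 0 | 1 | 1 | 1
  0 | 1 | 2 | 2 | 2
  0 | 1 | 2 | 3 | 3
  1 | 2 | 3 | 4 | 4
  1 | 2 | 3 | 4 | 5

so w = (3, 2, 4, 1, 5).

ℓ(w)=4; the 2 essential cells (i,j,r):

[(1, 2, 0), (3, 1, 0)]


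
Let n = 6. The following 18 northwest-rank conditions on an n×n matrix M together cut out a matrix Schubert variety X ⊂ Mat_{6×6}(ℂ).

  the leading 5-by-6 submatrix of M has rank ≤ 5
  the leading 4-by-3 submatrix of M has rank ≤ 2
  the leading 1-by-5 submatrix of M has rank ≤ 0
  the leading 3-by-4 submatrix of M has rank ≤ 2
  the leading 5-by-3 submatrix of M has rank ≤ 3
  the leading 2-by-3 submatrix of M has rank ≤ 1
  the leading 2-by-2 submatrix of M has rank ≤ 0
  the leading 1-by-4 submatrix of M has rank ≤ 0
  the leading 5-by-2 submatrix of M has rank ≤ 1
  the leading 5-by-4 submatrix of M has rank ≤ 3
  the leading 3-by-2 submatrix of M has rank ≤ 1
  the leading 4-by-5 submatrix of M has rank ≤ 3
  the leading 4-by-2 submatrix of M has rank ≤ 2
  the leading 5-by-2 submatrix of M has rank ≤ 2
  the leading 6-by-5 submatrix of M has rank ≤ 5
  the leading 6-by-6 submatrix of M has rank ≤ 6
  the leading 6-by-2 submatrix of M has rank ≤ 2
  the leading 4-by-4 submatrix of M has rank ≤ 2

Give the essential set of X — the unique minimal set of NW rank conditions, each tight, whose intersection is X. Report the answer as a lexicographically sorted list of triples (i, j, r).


Reconstructing r_w from the 18 given conditions:

  0 | 0 | 0 | 0 | 0 | 1
  0 | 0 | 1 | 1 | 1 | 2
  1 | 1 | 2 | 2 | 2 | 3
  1 | 1 | 2 | 2 | 3 | 4
  1 | 1 | 2 | 3 | 4 | 5
  1 | 2 | 3 | 4 | 5 | 6

so w = (6, 3, 1, 5, 4, 2).

ℓ(w)=10; the 4 essential cells (i,j,r):

[(1, 5, 0), (2, 2, 0), (4, 4, 2), (5, 2, 1)]


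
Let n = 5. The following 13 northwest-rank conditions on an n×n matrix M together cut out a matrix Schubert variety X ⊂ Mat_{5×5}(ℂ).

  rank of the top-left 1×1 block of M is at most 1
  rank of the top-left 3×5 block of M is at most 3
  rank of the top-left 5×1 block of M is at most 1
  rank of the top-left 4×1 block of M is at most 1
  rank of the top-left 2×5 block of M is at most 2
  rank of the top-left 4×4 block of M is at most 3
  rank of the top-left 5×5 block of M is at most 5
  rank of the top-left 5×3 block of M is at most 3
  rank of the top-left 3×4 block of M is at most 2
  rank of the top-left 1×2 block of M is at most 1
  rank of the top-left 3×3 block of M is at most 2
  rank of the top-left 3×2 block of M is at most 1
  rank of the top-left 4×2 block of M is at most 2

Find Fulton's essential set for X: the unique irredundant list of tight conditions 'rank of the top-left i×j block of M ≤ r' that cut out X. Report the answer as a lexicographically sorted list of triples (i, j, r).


Propagating the 13 rank bounds to every northwest block:

  i=1: 1 | 1 | 1 | 1 | 1
  i=2: 1 | 1 | 2 | 2 | 2
  i=3: 1 | 1 | 2 | 2 | 3
  i=4: 1 | 2 | 3 | 3 | 4
  i=5: 1 | 2 | 3 | 4 | 5

hence w(1..5) = (1, 3, 5, 2, 4).

Fulton essential set (2 of the 3 Rothe cells):

[(3, 2, 1), (3, 4, 2)]


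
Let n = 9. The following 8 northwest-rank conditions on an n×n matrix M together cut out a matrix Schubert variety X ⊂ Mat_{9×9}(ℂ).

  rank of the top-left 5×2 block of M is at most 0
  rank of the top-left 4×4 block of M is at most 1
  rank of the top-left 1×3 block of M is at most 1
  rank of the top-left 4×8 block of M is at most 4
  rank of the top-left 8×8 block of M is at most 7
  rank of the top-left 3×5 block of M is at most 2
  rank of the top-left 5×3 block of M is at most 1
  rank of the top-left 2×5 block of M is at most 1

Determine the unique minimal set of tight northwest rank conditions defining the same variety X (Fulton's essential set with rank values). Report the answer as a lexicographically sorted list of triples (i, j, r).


Computing R[i][j] = min implied NW-rank bound (n=9, 8 conditions):

  0 | 0 | 1 | 1 | 1 | 1 | 1 | 1 | 1
  0 | 0 | 1 | 1 | 1 | 2 | 2 | 2 | 2
  0 | 0 | 1 | 1 | 2 | 3 | 3 | 3 | 3
  0 | 0 | 1 | 1 | 2 | 3 | 4 | 4 | 4
  0 | 0 | 1 | 2 | 3 | 4 | 5 | 5 | 5
  1 | 1 | 2 | 3 | 4 | 5 | 6 | 6 | 6
  1 | 2 | 3 | 4 | 5 | 6 | 7 | 7 | 7
  1 | 2 | 3 | 4 | 5 | 6 | 7 | 7 | 8
  1 | 2 | 3 | 4 | 5 | 6 | 7 | 8 | 9

reading off 1-entries of Δ²R: w = (3, 6, 5, 7, 4, 1, 2, 9, 8).

D(w) has 15 cells with 4 SE-corners; essential set:

[(2, 5, 1), (4, 4, 1), (5, 2, 0), (8, 8, 7)]


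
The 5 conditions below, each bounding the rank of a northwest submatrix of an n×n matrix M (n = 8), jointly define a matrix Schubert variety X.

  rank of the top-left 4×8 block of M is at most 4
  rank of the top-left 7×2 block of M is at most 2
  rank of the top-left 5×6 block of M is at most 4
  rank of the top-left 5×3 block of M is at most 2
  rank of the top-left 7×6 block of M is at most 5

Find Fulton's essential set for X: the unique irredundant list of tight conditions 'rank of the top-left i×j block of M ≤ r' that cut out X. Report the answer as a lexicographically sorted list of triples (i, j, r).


Propagating the 5 rank bounds to every northwest block:

  row 1: 1 | 1 | 1 | 1 | 1 | 1 | 1 | 1
  row 2: 1 | 2 | 2 | 2 | 2 | 2 | 2 | 2
  row 3: 1 | 2 | 2 | 3 | 3 | 3 | 3 | 3
  row 4: 1 | 2 | 2 | 3 | 4 | 4 | 4 | 4
  row 5: 1 | 2 | 2 | 3 | 4 | 4 | 5 | 5
  row 6: 1 | 2 | 3 | 4 | 5 | 5 | 6 | 6
  row 7: 1 | 2 | 3 | 4 | 5 | 5 | 6 | 7
  row 8: 1 | 2 | 3 | 4 | 5 | 6 | 7 | 8

giving w = (1, 2, 4, 5, 7, 3, 8, 6) via Δ²R.

Rothe diagram D(w) (5 cells), 3 SE-corners (essential conditions):

[(5, 3, 2), (5, 6, 4), (7, 6, 5)]
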